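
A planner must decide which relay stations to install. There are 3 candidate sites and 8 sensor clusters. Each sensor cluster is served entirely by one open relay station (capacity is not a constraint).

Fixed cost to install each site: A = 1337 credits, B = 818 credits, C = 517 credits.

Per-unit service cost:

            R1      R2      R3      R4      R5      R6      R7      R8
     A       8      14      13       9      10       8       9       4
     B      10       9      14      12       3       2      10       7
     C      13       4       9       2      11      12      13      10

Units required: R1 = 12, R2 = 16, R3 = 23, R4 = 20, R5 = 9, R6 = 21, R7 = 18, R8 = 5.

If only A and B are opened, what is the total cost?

Total cost: 3125

Each sensor cluster is assigned to its cheapest site among the open ones.
{A, B}: R1→A 8·12=96, R2→B 9·16=144, R3→A 13·23=299, R4→A 9·20=180, R5→B 3·9=27, R6→B 2·21=42, R7→A 9·18=162, R8→A 4·5=20. Service 970; fixed 2155; total 3125.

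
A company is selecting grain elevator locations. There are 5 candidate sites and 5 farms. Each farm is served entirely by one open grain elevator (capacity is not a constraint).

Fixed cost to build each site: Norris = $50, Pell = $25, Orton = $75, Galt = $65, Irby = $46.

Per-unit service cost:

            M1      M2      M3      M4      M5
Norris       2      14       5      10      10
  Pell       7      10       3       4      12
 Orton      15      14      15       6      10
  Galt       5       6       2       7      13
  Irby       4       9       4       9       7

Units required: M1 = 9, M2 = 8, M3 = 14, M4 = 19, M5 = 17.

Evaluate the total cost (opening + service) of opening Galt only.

Each farm is assigned to its cheapest site among the open ones.
{Galt}: M1→Galt 5·9=45, M2→Galt 6·8=48, M3→Galt 2·14=28, M4→Galt 7·19=133, M5→Galt 13·17=221. Service 475; fixed 65; total 540.

Total cost: 540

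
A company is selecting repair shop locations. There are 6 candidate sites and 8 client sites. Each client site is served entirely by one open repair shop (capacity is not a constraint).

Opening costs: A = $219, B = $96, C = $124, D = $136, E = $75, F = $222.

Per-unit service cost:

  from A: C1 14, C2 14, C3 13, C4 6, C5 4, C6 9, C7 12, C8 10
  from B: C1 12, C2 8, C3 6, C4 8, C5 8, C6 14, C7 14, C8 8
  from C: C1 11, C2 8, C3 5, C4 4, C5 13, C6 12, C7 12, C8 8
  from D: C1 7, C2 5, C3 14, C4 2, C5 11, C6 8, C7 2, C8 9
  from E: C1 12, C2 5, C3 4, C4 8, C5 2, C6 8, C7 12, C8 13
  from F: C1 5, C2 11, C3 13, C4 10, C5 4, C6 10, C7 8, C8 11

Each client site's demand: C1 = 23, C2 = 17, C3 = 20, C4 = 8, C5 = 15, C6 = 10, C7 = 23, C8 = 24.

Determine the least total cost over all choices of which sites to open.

Minimum total cost: 925

For any fixed open set, each client site goes to its cheapest open site; total = fixed + service.
{D, E}: C1→D 7·23=161, C2→D 5·17=85, C3→E 4·20=80, C4→D 2·8=16, C5→E 2·15=30, C6→D 8·10=80, C7→D 2·23=46, C8→D 9·24=216. Service 714; fixed 211; total 925.
{B, D, E}: service 690 + fixed 307 = 997
{C, D, E}: C1→D 7·23=161, C2→D 5·17=85, C3→E 4·20=80, C4→D 2·8=16, C5→E 2·15=30, C6→D 8·10=80, C7→D 2·23=46, C8→C 8·24=192. Service 690; fixed 335; total 1025.
{A, B, C, D, E, F}: C1→F 5·23=115, C2→D 5·17=85, C3→E 4·20=80, C4→D 2·8=16, C5→E 2·15=30, C6→D 8·10=80, C7→D 2·23=46, C8→B 8·24=192. Service 644; fixed 872; total 1516.
No other subset beats 925.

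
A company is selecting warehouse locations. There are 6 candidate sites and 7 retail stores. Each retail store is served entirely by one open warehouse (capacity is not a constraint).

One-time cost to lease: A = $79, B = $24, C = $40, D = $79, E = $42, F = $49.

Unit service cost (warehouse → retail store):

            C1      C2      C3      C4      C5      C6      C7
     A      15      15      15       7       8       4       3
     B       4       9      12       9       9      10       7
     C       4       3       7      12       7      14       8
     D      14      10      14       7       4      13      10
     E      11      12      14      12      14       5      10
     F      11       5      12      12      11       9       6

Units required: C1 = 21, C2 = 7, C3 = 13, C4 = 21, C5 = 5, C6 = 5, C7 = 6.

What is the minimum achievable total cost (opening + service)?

Minimum total cost: 535

For any fixed open set, each retail store goes to its cheapest open site; total = fixed + service.
{A, C}: C1→C 4·21=84, C2→C 3·7=21, C3→C 7·13=91, C4→A 7·21=147, C5→C 7·5=35, C6→A 4·5=20, C7→A 3·6=18. Service 416; fixed 119; total 535.
{A, B, C}: C1→B 4·21=84, C2→C 3·7=21, C3→C 7·13=91, C4→A 7·21=147, C5→C 7·5=35, C6→A 4·5=20, C7→A 3·6=18. Service 416; fixed 143; total 559.
{B, C}: service 512 + fixed 64 = 576
{A, B, C, D, E, F}: service 401 + fixed 313 = 714
No other subset beats 535.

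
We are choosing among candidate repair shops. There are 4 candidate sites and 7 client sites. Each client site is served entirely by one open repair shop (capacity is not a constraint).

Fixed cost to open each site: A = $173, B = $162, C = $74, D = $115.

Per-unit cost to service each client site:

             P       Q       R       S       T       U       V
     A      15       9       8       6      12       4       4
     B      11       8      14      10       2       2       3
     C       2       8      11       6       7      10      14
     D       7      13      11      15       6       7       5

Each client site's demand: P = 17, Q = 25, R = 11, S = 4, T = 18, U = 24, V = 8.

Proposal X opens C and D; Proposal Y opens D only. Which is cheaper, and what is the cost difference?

Proposal X: {C, D}: P→C 2·17=34, Q→C 8·25=200, R→C 11·11=121, S→C 6·4=24, T→D 6·18=108, U→D 7·24=168, V→D 5·8=40. Service 695; fixed 189; total 884.
Proposal Y: {D}: P→D 7·17=119, Q→D 13·25=325, R→D 11·11=121, S→D 15·4=60, T→D 6·18=108, U→D 7·24=168, V→D 5·8=40. Service 941; fixed 115; total 1056.
Difference: |884 − 1056| = 172.

Proposal X is cheaper by 172.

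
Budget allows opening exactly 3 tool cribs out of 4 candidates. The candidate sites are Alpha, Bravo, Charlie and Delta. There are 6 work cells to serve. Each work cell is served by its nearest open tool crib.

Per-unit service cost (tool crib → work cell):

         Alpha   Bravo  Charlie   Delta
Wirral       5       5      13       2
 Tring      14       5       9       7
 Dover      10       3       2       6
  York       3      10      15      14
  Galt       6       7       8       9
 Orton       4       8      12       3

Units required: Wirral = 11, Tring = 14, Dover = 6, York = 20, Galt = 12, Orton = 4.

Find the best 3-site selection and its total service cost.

Choose Alpha, Bravo and Delta; total service cost 254.

With exactly 3 open, each work cell uses its cheapest among the chosen.
{Alpha, Bravo, Delta}: Wirral→Delta 2·11=22, Tring→Bravo 5·14=70, Dover→Bravo 3·6=18, York→Alpha 3·20=60, Galt→Alpha 6·12=72, Orton→Delta 3·4=12. Service cost 254.
{Alpha, Charlie, Delta}: service cost 276
{Alpha, Bravo, Charlie}: service cost 285
Among all 4 size-3 choices, {Alpha, Bravo, Delta} is lowest.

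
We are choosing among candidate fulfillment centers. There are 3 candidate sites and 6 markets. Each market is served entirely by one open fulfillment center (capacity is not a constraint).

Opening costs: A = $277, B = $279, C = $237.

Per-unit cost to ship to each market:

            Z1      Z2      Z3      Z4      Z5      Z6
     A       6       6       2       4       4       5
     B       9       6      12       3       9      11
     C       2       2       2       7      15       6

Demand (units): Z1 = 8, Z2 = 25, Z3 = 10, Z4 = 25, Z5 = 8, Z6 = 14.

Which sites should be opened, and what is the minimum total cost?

For any fixed open set, each market goes to its cheapest open site; total = fixed + service.
{A}: Z1→A 6·8=48, Z2→A 6·25=150, Z3→A 2·10=20, Z4→A 4·25=100, Z5→A 4·8=32, Z6→A 5·14=70. Service 420; fixed 277; total 697.
{C}: Z1→C 2·8=16, Z2→C 2·25=50, Z3→C 2·10=20, Z4→C 7·25=175, Z5→C 15·8=120, Z6→C 6·14=84. Service 465; fixed 237; total 702.
{A, C}: Z1→C 2·8=16, Z2→C 2·25=50, Z3→A 2·10=20, Z4→A 4·25=100, Z5→A 4·8=32, Z6→A 5·14=70. Service 288; fixed 514; total 802.
{A, B, C}: Z1→C 2·8=16, Z2→C 2·25=50, Z3→A 2·10=20, Z4→B 3·25=75, Z5→A 4·8=32, Z6→A 5·14=70. Service 263; fixed 793; total 1056.
No other subset beats 697.

Open A only; minimum total cost 697.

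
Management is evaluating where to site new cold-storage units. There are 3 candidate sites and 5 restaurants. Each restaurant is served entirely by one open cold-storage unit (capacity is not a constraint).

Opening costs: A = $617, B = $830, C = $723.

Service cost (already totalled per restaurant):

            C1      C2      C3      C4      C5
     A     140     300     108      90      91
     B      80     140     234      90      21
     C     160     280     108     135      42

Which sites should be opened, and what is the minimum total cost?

For any fixed open set, each restaurant goes to its cheapest open site; total = fixed + service.
{A}: C1→A 140, C2→A 300, C3→A 108, C4→A 90, C5→A 91. Service 729; fixed 617; total 1346.
{B}: C1→B 80, C2→B 140, C3→B 234, C4→B 90, C5→B 21. Service 565; fixed 830; total 1395.
{C}: service 725 + fixed 723 = 1448
{A, B, C}: service 439 + fixed 2170 = 2609
(All 7 nonempty subsets were checked; A only is lowest.)

Open A only; minimum total cost 1346.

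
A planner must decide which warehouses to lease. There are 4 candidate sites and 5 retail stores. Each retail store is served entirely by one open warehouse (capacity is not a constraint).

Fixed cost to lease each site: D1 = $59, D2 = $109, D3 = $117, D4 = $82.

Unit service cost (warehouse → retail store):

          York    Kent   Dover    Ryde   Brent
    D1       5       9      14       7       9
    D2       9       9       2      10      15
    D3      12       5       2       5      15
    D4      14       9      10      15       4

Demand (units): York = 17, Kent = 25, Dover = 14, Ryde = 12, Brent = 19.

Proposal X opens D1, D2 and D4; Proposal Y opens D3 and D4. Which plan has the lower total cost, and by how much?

Proposal Y is cheaper by 56.

Proposal X: {D1, D2, D4}: York→D1 5·17=85, Kent→D1 9·25=225, Dover→D2 2·14=28, Ryde→D1 7·12=84, Brent→D4 4·19=76. Service 498; fixed 250; total 748.
Proposal Y: {D3, D4}: York→D3 12·17=204, Kent→D3 5·25=125, Dover→D3 2·14=28, Ryde→D3 5·12=60, Brent→D4 4·19=76. Service 493; fixed 199; total 692.
Difference: |748 − 692| = 56.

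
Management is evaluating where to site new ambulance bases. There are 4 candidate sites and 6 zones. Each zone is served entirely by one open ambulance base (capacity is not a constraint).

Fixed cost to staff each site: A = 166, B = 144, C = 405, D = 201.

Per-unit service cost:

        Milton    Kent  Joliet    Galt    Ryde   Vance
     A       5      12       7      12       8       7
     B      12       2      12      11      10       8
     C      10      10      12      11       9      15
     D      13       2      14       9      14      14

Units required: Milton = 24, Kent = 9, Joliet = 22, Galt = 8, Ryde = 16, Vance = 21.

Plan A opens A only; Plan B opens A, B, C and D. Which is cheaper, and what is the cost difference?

Plan A: {A}: Milton→A 5·24=120, Kent→A 12·9=108, Joliet→A 7·22=154, Galt→A 12·8=96, Ryde→A 8·16=128, Vance→A 7·21=147. Service 753; fixed 166; total 919.
Plan B: {A, B, C, D}: Milton→A 5·24=120, Kent→B 2·9=18, Joliet→A 7·22=154, Galt→D 9·8=72, Ryde→A 8·16=128, Vance→A 7·21=147. Service 639; fixed 916; total 1555.
Difference: |919 − 1555| = 636.

Plan A is cheaper by 636.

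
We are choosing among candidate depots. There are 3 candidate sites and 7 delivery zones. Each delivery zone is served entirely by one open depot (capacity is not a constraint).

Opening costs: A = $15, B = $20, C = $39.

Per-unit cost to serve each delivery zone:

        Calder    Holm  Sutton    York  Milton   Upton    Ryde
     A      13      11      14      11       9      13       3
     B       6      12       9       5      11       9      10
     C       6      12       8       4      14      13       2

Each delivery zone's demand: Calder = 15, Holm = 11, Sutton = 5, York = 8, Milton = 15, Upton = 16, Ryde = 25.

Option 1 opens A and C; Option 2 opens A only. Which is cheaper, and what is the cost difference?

Option 1: {A, C}: Calder→C 6·15=90, Holm→A 11·11=121, Sutton→C 8·5=40, York→C 4·8=32, Milton→A 9·15=135, Upton→A 13·16=208, Ryde→C 2·25=50. Service 676; fixed 54; total 730.
Option 2: {A}: Calder→A 13·15=195, Holm→A 11·11=121, Sutton→A 14·5=70, York→A 11·8=88, Milton→A 9·15=135, Upton→A 13·16=208, Ryde→A 3·25=75. Service 892; fixed 15; total 907.
Difference: |730 − 907| = 177.

Option 1 is cheaper by 177.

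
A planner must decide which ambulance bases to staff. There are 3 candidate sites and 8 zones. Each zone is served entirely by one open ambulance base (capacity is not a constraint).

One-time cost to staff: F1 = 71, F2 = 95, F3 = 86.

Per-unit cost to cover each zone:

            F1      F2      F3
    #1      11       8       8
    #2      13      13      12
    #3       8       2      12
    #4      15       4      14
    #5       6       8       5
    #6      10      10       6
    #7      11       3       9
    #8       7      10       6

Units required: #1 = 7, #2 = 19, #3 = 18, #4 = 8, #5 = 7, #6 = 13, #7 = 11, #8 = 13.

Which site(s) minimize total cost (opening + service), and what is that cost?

For any fixed open set, each zone goes to its cheapest open site; total = fixed + service.
{F2, F3}: #1→F2 8·7=56, #2→F3 12·19=228, #3→F2 2·18=36, #4→F2 4·8=32, #5→F3 5·7=35, #6→F3 6·13=78, #7→F2 3·11=33, #8→F3 6·13=78. Service 576; fixed 181; total 757.
{F2}: service 720 + fixed 95 = 815
{F1, F2, F3}: #1→F2 8·7=56, #2→F3 12·19=228, #3→F2 2·18=36, #4→F2 4·8=32, #5→F3 5·7=35, #6→F3 6·13=78, #7→F2 3·11=33, #8→F3 6·13=78. Service 576; fixed 252; total 828.
{F1}: service 972 + fixed 71 = 1043
No other subset beats 757.

Open F2 and F3; minimum total cost 757.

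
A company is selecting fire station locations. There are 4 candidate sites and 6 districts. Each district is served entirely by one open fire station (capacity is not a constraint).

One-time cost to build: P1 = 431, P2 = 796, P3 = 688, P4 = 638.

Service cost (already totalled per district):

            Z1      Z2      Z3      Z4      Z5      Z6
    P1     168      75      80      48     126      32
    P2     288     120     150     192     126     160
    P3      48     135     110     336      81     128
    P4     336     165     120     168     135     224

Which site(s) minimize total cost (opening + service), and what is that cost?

Open P1 only; minimum total cost 960.

For any fixed open set, each district goes to its cheapest open site; total = fixed + service.
{P1}: Z1→P1 168, Z2→P1 75, Z3→P1 80, Z4→P1 48, Z5→P1 126, Z6→P1 32. Service 529; fixed 431; total 960.
{P1, P3}: Z1→P3 48, Z2→P1 75, Z3→P1 80, Z4→P1 48, Z5→P3 81, Z6→P1 32. Service 364; fixed 1119; total 1483.
{P3}: service 838 + fixed 688 = 1526
{P1, P2, P3, P4}: Z1→P3 48, Z2→P1 75, Z3→P1 80, Z4→P1 48, Z5→P3 81, Z6→P1 32. Service 364; fixed 2553; total 2917.
No other subset beats 960.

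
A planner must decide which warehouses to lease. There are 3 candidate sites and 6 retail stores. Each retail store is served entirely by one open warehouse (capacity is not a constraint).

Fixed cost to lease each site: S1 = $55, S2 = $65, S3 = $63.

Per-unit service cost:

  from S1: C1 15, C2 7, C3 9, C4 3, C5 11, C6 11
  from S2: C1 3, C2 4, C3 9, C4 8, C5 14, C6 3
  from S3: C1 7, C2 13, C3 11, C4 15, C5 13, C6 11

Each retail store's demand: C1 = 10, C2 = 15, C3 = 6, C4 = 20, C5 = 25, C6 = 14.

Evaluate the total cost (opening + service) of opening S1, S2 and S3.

Total cost: 704

Each retail store is assigned to its cheapest site among the open ones.
{S1, S2, S3}: C1→S2 3·10=30, C2→S2 4·15=60, C3→S1 9·6=54, C4→S1 3·20=60, C5→S1 11·25=275, C6→S2 3·14=42. Service 521; fixed 183; total 704.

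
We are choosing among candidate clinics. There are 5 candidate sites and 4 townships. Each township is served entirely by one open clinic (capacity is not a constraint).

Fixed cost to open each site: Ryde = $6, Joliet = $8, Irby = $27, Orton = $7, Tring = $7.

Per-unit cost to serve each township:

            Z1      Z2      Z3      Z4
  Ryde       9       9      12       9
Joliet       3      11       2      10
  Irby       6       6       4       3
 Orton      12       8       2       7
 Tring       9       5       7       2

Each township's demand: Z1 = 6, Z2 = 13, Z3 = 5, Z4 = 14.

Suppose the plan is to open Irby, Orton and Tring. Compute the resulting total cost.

Total cost: 180

Each township is assigned to its cheapest site among the open ones.
{Irby, Orton, Tring}: Z1→Irby 6·6=36, Z2→Tring 5·13=65, Z3→Orton 2·5=10, Z4→Tring 2·14=28. Service 139; fixed 41; total 180.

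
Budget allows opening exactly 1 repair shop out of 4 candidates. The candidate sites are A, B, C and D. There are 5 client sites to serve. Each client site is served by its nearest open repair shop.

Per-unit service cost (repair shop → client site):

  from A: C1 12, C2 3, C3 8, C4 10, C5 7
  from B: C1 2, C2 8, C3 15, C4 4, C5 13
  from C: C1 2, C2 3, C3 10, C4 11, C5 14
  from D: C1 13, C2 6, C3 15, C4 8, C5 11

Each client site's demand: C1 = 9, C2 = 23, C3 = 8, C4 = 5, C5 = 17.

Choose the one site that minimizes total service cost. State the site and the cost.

With exactly 1 open, each client site uses its cheapest among the chosen.
{A}: C1→A 12·9=108, C2→A 3·23=69, C3→A 8·8=64, C4→A 10·5=50, C5→A 7·17=119. Service cost 410.
{C}: service cost 460
{B}: service cost 563
Among all 4 size-1 choices, {A} is lowest.

Choose A only; total service cost 410.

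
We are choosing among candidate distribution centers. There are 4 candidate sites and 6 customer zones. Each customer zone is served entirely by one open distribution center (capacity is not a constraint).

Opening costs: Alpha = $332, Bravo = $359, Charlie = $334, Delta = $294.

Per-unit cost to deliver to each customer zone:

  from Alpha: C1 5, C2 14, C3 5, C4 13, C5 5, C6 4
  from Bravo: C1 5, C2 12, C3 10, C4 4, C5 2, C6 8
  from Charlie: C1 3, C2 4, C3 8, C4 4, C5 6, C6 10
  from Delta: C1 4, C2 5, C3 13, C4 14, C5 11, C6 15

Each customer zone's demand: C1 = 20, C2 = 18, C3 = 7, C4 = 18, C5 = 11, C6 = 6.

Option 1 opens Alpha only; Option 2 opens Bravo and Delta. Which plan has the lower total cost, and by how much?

Option 1: {Alpha}: C1→Alpha 5·20=100, C2→Alpha 14·18=252, C3→Alpha 5·7=35, C4→Alpha 13·18=234, C5→Alpha 5·11=55, C6→Alpha 4·6=24. Service 700; fixed 332; total 1032.
Option 2: {Bravo, Delta}: C1→Delta 4·20=80, C2→Delta 5·18=90, C3→Bravo 10·7=70, C4→Bravo 4·18=72, C5→Bravo 2·11=22, C6→Bravo 8·6=48. Service 382; fixed 653; total 1035.
Difference: |1032 − 1035| = 3.

Option 1 is cheaper by 3.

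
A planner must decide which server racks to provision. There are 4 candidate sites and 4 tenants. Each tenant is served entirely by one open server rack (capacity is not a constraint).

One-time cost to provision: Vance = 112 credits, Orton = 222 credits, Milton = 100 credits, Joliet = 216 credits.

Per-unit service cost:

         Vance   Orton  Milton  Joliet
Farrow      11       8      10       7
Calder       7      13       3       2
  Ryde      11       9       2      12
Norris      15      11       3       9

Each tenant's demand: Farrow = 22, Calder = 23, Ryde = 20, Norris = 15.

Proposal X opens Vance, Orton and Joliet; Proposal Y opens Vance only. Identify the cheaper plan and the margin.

Proposal Y is cheaper by 105.

Proposal X: {Vance, Orton, Joliet}: Farrow→Joliet 7·22=154, Calder→Joliet 2·23=46, Ryde→Orton 9·20=180, Norris→Joliet 9·15=135. Service 515; fixed 550; total 1065.
Proposal Y: {Vance}: Farrow→Vance 11·22=242, Calder→Vance 7·23=161, Ryde→Vance 11·20=220, Norris→Vance 15·15=225. Service 848; fixed 112; total 960.
Difference: |1065 − 960| = 105.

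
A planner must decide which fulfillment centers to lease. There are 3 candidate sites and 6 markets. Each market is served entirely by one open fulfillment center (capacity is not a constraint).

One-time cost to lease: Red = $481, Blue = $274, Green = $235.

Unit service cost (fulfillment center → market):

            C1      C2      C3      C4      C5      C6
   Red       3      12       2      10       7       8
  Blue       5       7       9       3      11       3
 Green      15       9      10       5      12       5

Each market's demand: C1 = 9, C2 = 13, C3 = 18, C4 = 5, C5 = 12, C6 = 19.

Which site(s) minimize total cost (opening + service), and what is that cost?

Open Blue only; minimum total cost 776.

For any fixed open set, each market goes to its cheapest open site; total = fixed + service.
{Blue}: C1→Blue 5·9=45, C2→Blue 7·13=91, C3→Blue 9·18=162, C4→Blue 3·5=15, C5→Blue 11·12=132, C6→Blue 3·19=57. Service 502; fixed 274; total 776.
{Green}: C1→Green 15·9=135, C2→Green 9·13=117, C3→Green 10·18=180, C4→Green 5·5=25, C5→Green 12·12=144, C6→Green 5·19=95. Service 696; fixed 235; total 931.
{Red}: service 505 + fixed 481 = 986
{Red, Blue, Green}: service 310 + fixed 990 = 1300
No other subset beats 776.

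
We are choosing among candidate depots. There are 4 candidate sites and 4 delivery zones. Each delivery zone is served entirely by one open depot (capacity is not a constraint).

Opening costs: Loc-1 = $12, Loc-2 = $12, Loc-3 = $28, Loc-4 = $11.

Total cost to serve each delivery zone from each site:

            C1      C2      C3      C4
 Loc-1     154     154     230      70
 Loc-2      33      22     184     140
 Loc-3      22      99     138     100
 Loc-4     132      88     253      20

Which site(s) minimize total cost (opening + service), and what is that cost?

For any fixed open set, each delivery zone goes to its cheapest open site; total = fixed + service.
{Loc-2, Loc-3, Loc-4}: C1→Loc-3 22, C2→Loc-2 22, C3→Loc-3 138, C4→Loc-4 20. Service 202; fixed 51; total 253.
{Loc-1, Loc-2, Loc-3, Loc-4}: C1→Loc-3 22, C2→Loc-2 22, C3→Loc-3 138, C4→Loc-4 20. Service 202; fixed 63; total 265.
{Loc-2, Loc-4}: service 259 + fixed 23 = 282
{Loc-4}: service 493 + fixed 11 = 504
No other subset beats 253.

Open Loc-2, Loc-3 and Loc-4; minimum total cost 253.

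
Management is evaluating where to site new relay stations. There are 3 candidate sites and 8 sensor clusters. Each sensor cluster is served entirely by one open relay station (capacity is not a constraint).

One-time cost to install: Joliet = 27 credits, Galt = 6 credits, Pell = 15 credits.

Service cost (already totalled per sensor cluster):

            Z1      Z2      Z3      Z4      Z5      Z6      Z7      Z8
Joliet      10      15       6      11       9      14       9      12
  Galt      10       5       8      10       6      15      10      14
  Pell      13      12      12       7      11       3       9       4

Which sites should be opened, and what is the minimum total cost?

For any fixed open set, each sensor cluster goes to its cheapest open site; total = fixed + service.
{Galt, Pell}: Z1→Galt 10, Z2→Galt 5, Z3→Galt 8, Z4→Pell 7, Z5→Galt 6, Z6→Pell 3, Z7→Pell 9, Z8→Pell 4. Service 52; fixed 21; total 73.
{Galt}: service 78 + fixed 6 = 84
{Pell}: Z1→Pell 13, Z2→Pell 12, Z3→Pell 12, Z4→Pell 7, Z5→Pell 11, Z6→Pell 3, Z7→Pell 9, Z8→Pell 4. Service 71; fixed 15; total 86.
{Joliet, Galt, Pell}: Z1→Joliet 10, Z2→Galt 5, Z3→Joliet 6, Z4→Pell 7, Z5→Galt 6, Z6→Pell 3, Z7→Joliet 9, Z8→Pell 4. Service 50; fixed 48; total 98.
(All 7 nonempty subsets were checked; Galt and Pell is lowest.)

Open Galt and Pell; minimum total cost 73.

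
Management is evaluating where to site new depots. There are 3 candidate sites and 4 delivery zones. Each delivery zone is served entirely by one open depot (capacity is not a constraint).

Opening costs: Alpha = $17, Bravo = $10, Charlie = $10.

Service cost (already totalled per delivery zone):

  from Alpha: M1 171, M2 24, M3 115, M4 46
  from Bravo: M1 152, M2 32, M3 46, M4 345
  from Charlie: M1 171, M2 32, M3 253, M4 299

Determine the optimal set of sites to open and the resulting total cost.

For any fixed open set, each delivery zone goes to its cheapest open site; total = fixed + service.
{Alpha, Bravo}: M1→Bravo 152, M2→Alpha 24, M3→Bravo 46, M4→Alpha 46. Service 268; fixed 27; total 295.
{Alpha, Bravo, Charlie}: M1→Bravo 152, M2→Alpha 24, M3→Bravo 46, M4→Alpha 46. Service 268; fixed 37; total 305.
{Alpha}: service 356 + fixed 17 = 373
{Bravo}: service 575 + fixed 10 = 585
(All 7 nonempty subsets were checked; Alpha and Bravo is lowest.)

Open Alpha and Bravo; minimum total cost 295.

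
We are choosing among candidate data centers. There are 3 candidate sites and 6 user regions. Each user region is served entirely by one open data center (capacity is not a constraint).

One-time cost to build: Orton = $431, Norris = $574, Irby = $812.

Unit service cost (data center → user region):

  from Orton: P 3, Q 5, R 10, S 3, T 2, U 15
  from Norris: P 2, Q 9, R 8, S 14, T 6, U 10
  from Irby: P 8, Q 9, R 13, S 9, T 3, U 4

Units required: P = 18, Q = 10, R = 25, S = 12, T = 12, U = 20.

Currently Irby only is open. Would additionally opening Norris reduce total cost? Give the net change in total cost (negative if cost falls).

No — net change +341 (cost rises by 341).

Current service cost with {Irby}: 783.
Adding Norris: each user region re-picks its cheapest; new service cost 550, saving 233.
Extra fixed cost: 574. Net change = 574 − 233 = 341.
(Totals: 1595 → 1936.)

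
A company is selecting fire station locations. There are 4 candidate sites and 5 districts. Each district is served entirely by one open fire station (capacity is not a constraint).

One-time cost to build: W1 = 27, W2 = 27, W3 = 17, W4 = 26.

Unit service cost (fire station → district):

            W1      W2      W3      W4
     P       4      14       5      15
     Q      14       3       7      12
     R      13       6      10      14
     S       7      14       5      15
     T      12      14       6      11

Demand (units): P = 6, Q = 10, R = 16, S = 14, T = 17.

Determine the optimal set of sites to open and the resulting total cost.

For any fixed open set, each district goes to its cheapest open site; total = fixed + service.
{W2, W3}: P→W3 5·6=30, Q→W2 3·10=30, R→W2 6·16=96, S→W3 5·14=70, T→W3 6·17=102. Service 328; fixed 44; total 372.
{W1, W2, W3}: service 322 + fixed 71 = 393
{W2, W3, W4}: P→W3 5·6=30, Q→W2 3·10=30, R→W2 6·16=96, S→W3 5·14=70, T→W3 6·17=102. Service 328; fixed 70; total 398.
{W1, W2, W3, W4}: P→W1 4·6=24, Q→W2 3·10=30, R→W2 6·16=96, S→W3 5·14=70, T→W3 6·17=102. Service 322; fixed 97; total 419.
(All 15 nonempty subsets were checked; W2 and W3 is lowest.)

Open W2 and W3; minimum total cost 372.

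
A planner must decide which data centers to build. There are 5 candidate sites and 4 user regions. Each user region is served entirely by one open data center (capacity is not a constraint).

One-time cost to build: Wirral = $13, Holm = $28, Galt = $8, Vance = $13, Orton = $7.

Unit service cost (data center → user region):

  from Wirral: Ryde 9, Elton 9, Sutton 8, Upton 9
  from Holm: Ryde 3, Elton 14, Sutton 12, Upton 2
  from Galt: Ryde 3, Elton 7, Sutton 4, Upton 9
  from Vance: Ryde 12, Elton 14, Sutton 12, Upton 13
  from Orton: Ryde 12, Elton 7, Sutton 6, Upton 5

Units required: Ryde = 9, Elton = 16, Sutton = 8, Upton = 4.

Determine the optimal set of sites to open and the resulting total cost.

For any fixed open set, each user region goes to its cheapest open site; total = fixed + service.
{Galt, Orton}: Ryde→Galt 3·9=27, Elton→Galt 7·16=112, Sutton→Galt 4·8=32, Upton→Orton 5·4=20. Service 191; fixed 15; total 206.
{Holm, Galt}: service 179 + fixed 36 = 215
{Galt}: Ryde→Galt 3·9=27, Elton→Galt 7·16=112, Sutton→Galt 4·8=32, Upton→Galt 9·4=36. Service 207; fixed 8; total 215.
{Wirral, Holm, Galt, Vance, Orton}: Ryde→Holm 3·9=27, Elton→Galt 7·16=112, Sutton→Galt 4·8=32, Upton→Holm 2·4=8. Service 179; fixed 69; total 248.
No other subset beats 206.

Open Galt and Orton; minimum total cost 206.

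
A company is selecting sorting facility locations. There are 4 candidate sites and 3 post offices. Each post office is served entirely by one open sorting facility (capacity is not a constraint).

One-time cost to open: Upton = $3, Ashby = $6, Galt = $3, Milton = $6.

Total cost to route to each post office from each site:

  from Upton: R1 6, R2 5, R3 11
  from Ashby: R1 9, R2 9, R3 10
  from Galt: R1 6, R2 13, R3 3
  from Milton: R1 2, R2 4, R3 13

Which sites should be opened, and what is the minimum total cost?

Open Galt and Milton; minimum total cost 18.

For any fixed open set, each post office goes to its cheapest open site; total = fixed + service.
{Galt, Milton}: R1→Milton 2, R2→Milton 4, R3→Galt 3. Service 9; fixed 9; total 18.
{Upton, Galt}: service 14 + fixed 6 = 20
{Upton, Galt, Milton}: service 9 + fixed 12 = 21
{Upton, Ashby, Galt, Milton}: R1→Milton 2, R2→Milton 4, R3→Galt 3. Service 9; fixed 18; total 27.
No other subset beats 18.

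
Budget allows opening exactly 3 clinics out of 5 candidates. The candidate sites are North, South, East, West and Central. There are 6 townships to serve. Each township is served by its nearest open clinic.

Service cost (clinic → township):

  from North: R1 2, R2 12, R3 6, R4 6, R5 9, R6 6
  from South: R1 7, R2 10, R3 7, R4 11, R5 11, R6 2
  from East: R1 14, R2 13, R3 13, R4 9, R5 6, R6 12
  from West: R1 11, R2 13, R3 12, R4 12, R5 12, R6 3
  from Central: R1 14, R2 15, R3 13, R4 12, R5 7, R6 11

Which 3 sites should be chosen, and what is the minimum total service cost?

With exactly 3 open, each township uses its cheapest among the chosen.
{North, South, East}: R1→North 2, R2→South 10, R3→North 6, R4→North 6, R5→East 6, R6→South 2. Service cost 32.
{North, South, Central}: service cost 33
{North, South, West}: service cost 35
Among all 10 size-3 choices, {North, South, East} is lowest.

Choose North, South and East; total service cost 32.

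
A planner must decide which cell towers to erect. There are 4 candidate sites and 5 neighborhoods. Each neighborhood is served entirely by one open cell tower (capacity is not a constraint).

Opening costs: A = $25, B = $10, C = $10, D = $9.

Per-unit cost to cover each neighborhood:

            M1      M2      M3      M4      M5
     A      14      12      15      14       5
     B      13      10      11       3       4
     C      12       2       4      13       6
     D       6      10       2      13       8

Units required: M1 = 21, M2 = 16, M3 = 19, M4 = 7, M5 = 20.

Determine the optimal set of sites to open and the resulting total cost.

Open B, C and D; minimum total cost 326.

For any fixed open set, each neighborhood goes to its cheapest open site; total = fixed + service.
{B, C, D}: M1→D 6·21=126, M2→C 2·16=32, M3→D 2·19=38, M4→B 3·7=21, M5→B 4·20=80. Service 297; fixed 29; total 326.
{A, B, C, D}: service 297 + fixed 54 = 351
{C, D}: M1→D 6·21=126, M2→C 2·16=32, M3→D 2·19=38, M4→C 13·7=91, M5→C 6·20=120. Service 407; fixed 19; total 426.
{D}: M1→D 6·21=126, M2→D 10·16=160, M3→D 2·19=38, M4→D 13·7=91, M5→D 8·20=160. Service 575; fixed 9; total 584.
No other subset beats 326.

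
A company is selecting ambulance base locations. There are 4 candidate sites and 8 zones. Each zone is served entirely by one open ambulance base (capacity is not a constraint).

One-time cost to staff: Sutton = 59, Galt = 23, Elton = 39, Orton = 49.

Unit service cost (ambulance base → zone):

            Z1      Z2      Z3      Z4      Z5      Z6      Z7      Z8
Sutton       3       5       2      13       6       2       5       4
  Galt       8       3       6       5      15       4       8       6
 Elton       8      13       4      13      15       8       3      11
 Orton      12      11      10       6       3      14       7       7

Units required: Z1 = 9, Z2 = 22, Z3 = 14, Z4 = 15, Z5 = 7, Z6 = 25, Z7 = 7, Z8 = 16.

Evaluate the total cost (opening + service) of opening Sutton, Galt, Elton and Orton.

Total cost: 522

Each zone is assigned to its cheapest site among the open ones.
{Sutton, Galt, Elton, Orton}: Z1→Sutton 3·9=27, Z2→Galt 3·22=66, Z3→Sutton 2·14=28, Z4→Galt 5·15=75, Z5→Orton 3·7=21, Z6→Sutton 2·25=50, Z7→Elton 3·7=21, Z8→Sutton 4·16=64. Service 352; fixed 170; total 522.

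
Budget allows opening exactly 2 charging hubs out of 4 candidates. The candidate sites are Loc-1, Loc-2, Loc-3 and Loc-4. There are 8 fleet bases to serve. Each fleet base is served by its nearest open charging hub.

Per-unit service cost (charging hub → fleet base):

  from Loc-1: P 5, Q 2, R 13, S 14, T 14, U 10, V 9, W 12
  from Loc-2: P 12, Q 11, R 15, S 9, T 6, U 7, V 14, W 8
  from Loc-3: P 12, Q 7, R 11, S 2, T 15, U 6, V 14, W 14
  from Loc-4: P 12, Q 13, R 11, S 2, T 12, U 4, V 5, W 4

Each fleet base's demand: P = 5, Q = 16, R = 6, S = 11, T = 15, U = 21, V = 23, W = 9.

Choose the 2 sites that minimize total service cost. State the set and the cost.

Choose Loc-1 and Loc-4; total service cost 560.

With exactly 2 open, each fleet base uses its cheapest among the chosen.
{Loc-1, Loc-4}: P→Loc-1 5·5=25, Q→Loc-1 2·16=32, R→Loc-4 11·6=66, S→Loc-4 2·11=22, T→Loc-4 12·15=180, U→Loc-4 4·21=84, V→Loc-4 5·23=115, W→Loc-4 4·9=36. Service cost 560.
{Loc-2, Loc-4}: service cost 649
{Loc-3, Loc-4}: service cost 675
Among all 6 size-2 choices, {Loc-1, Loc-4} is lowest.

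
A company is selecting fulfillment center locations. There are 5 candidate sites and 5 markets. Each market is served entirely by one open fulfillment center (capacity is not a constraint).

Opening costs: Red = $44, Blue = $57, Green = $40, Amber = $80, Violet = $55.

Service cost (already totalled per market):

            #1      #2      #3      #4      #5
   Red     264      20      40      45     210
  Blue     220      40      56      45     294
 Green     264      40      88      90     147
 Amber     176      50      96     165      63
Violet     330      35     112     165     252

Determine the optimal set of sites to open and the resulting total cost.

Open Red and Amber; minimum total cost 468.

For any fixed open set, each market goes to its cheapest open site; total = fixed + service.
{Red, Amber}: #1→Amber 176, #2→Red 20, #3→Red 40, #4→Red 45, #5→Amber 63. Service 344; fixed 124; total 468.
{Red, Green, Amber}: service 344 + fixed 164 = 508
{Blue, Amber}: service 380 + fixed 137 = 517
{Red, Blue, Green, Amber, Violet}: #1→Amber 176, #2→Red 20, #3→Red 40, #4→Red 45, #5→Amber 63. Service 344; fixed 276; total 620.
No other subset beats 468.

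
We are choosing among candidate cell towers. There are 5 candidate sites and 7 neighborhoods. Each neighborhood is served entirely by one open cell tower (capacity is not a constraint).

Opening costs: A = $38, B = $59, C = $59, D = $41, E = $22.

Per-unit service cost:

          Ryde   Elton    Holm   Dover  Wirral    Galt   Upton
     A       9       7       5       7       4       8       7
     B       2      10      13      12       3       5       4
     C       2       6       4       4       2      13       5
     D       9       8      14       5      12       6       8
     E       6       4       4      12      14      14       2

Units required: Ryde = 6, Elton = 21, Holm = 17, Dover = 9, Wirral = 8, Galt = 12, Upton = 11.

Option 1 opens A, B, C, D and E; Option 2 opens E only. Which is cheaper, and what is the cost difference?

Option 1 is cheaper by 103.

Option 1: {A, B, C, D, E}: Ryde→B 2·6=12, Elton→E 4·21=84, Holm→C 4·17=68, Dover→C 4·9=36, Wirral→C 2·8=16, Galt→B 5·12=60, Upton→E 2·11=22. Service 298; fixed 219; total 517.
Option 2: {E}: Ryde→E 6·6=36, Elton→E 4·21=84, Holm→E 4·17=68, Dover→E 12·9=108, Wirral→E 14·8=112, Galt→E 14·12=168, Upton→E 2·11=22. Service 598; fixed 22; total 620.
Difference: |517 − 620| = 103.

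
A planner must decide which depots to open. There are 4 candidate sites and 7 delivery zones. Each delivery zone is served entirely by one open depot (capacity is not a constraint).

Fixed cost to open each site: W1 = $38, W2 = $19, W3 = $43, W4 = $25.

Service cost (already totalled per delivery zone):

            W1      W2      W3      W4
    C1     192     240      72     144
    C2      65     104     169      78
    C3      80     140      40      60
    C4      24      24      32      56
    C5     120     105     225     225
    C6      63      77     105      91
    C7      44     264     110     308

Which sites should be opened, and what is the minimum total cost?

Open W1 and W3; minimum total cost 509.

For any fixed open set, each delivery zone goes to its cheapest open site; total = fixed + service.
{W1, W3}: C1→W3 72, C2→W1 65, C3→W3 40, C4→W1 24, C5→W1 120, C6→W1 63, C7→W1 44. Service 428; fixed 81; total 509.
{W1, W2, W3}: C1→W3 72, C2→W1 65, C3→W3 40, C4→W1 24, C5→W2 105, C6→W1 63, C7→W1 44. Service 413; fixed 100; total 513.
{W1, W3, W4}: C1→W3 72, C2→W1 65, C3→W3 40, C4→W1 24, C5→W1 120, C6→W1 63, C7→W1 44. Service 428; fixed 106; total 534.
{W1, W2, W3, W4}: service 413 + fixed 125 = 538
(All 15 nonempty subsets were checked; W1 and W3 is lowest.)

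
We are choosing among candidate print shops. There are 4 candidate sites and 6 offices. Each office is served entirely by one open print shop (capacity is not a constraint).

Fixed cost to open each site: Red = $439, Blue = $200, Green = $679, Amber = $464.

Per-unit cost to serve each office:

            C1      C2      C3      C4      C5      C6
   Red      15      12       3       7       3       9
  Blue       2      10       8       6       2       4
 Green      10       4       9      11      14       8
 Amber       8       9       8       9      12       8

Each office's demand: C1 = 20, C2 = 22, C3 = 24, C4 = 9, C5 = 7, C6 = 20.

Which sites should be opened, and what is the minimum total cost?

For any fixed open set, each office goes to its cheapest open site; total = fixed + service.
{Blue}: C1→Blue 2·20=40, C2→Blue 10·22=220, C3→Blue 8·24=192, C4→Blue 6·9=54, C5→Blue 2·7=14, C6→Blue 4·20=80. Service 600; fixed 200; total 800.
{Red, Blue}: C1→Blue 2·20=40, C2→Blue 10·22=220, C3→Red 3·24=72, C4→Blue 6·9=54, C5→Blue 2·7=14, C6→Blue 4·20=80. Service 480; fixed 639; total 1119.
{Blue, Amber}: C1→Blue 2·20=40, C2→Amber 9·22=198, C3→Blue 8·24=192, C4→Blue 6·9=54, C5→Blue 2·7=14, C6→Blue 4·20=80. Service 578; fixed 664; total 1242.
{Red, Blue, Green, Amber}: C1→Blue 2·20=40, C2→Green 4·22=88, C3→Red 3·24=72, C4→Blue 6·9=54, C5→Blue 2·7=14, C6→Blue 4·20=80. Service 348; fixed 1782; total 2130.
No other subset beats 800.

Open Blue only; minimum total cost 800.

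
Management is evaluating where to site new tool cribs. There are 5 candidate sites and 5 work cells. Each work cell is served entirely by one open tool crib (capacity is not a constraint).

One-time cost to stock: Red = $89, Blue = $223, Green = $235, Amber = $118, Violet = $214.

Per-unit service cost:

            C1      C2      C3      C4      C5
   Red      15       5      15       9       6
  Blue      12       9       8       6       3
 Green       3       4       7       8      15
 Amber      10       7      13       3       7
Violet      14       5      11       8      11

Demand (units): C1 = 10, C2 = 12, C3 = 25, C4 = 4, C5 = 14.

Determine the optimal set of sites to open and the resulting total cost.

Open Red and Green; minimum total cost 693.

For any fixed open set, each work cell goes to its cheapest open site; total = fixed + service.
{Red, Green}: C1→Green 3·10=30, C2→Green 4·12=48, C3→Green 7·25=175, C4→Green 8·4=32, C5→Red 6·14=84. Service 369; fixed 324; total 693.
{Green, Amber}: service 363 + fixed 353 = 716
{Blue}: service 494 + fixed 223 = 717
{Red, Blue, Green, Amber, Violet}: service 307 + fixed 879 = 1186
No other subset beats 693.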